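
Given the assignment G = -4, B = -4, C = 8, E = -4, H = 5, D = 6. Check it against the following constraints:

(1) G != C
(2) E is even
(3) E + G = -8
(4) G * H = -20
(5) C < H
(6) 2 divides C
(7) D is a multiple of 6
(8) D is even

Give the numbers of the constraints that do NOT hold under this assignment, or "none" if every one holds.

(1) G = -4, C = 8; distinct  ✔
(2) E = -4 is even  ✔
(3) E + G = -4 + (-4) = -8  ✔
(4) G * H = -4 * 5 = -20  ✔
(5) C = 8, H = 5; 8 ≥ 5 (want <)  ✘
(6) 8 / 2 = 4, so 2 divides 8  ✔
(7) 6 / 6 = 1, so 6 divides 6  ✔
(8) D = 6 is even  ✔

Constraint 5 does not hold.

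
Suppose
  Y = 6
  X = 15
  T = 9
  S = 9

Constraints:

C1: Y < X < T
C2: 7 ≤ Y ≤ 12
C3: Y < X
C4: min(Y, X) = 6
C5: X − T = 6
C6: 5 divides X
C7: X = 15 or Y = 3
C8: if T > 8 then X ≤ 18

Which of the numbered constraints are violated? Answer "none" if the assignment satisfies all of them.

Constraints 1, 2 do not hold.

C1: values 6, 15, 9; X = 15 is not < T = 9  no
C2: Y = 6 is outside [7, 12]  no
C3: Y = 6, X = 15; 6 < 15  yes
C4: min(6, 15) = 6  yes
C5: X − T = 15 − 9 = 6  yes
C6: 15 / 5 = 3, so 5 divides 15  yes
C7: X = 15 = 15 (first disjunct)  yes
C8: T = 9 > 8, so we need X ≤ 18; X = 15 ≤ 18  yes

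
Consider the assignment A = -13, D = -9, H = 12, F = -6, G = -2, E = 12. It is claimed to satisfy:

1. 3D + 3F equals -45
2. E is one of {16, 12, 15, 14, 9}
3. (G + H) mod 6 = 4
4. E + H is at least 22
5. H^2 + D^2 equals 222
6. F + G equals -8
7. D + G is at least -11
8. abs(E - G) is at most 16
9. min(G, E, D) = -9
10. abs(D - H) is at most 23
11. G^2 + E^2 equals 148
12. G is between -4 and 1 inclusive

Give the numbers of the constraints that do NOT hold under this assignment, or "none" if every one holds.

Constraint 5 is violated.

1. 3D + 3F = 3(-9) + 3(-6) = -45 — holds.
2. E = 12 is in {16, 12, 15, 14, 9} — holds.
3. G + H = 10; 10 mod 6 = 4 — holds.
4. E + H = 12 + 12 = 24; 24 ≥ 22 — holds.
5. H^2 + D^2 = 12^2 + (-9)^2 = 144 + 81 = 225, not 222 — fails.
6. F + G = -6 + (-2) = -8 — holds.
7. D + G = -9 + (-2) = -11; -11 ≥ -11 — holds.
8. abs(12 - (-2)) = 14; 14 ≤ 16 — holds.
9. min(-2, 12, -9) = -9 — holds.
10. abs(-9 - 12) = 21; 21 ≤ 23 — holds.
11. G^2 + E^2 = (-2)^2 + 12^2 = 4 + 144 = 148 — holds.
12. G = -2 lies in [-4, 1] — holds.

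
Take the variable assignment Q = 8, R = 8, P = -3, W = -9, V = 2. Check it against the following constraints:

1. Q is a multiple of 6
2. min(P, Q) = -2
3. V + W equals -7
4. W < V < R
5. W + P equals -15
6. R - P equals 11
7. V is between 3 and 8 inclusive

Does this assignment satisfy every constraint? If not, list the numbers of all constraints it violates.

The assignment fails constraints 1, 2, 5, and 7.

1. 8 = 6*1 + 2, so 6 does not divide 8 — does not hold.
2. min(-3, 8) = -3, not -2 — does not hold.
3. V + W = 2 + (-9) = -7 — holds.
4. values -9 < 2 < 8 — holds.
5. W + P = -9 + (-3) = -12, not -15 — does not hold.
6. R - P = 8 - (-3) = 11 — holds.
7. V = 2 is outside [3, 8] — does not hold.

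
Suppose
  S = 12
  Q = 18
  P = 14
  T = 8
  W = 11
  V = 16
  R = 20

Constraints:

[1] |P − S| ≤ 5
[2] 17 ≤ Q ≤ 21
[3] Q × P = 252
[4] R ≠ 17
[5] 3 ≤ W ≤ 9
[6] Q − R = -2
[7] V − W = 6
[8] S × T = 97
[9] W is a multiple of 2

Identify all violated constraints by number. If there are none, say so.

Violated: 5, 7, 8, 9.

[1] |14 − 12| = 2; 2 ≤ 5  true
[2] Q = 18 lies in [17, 21]  true
[3] Q × P = 18 × 14 = 252  true
[4] R = 20, and 20 ≠ 17  true
[5] W = 11 is outside [3, 9]  false
[6] Q − R = 18 − 20 = -2  true
[7] V − W = 16 − 11 = 5, not 6  false
[8] S × T = 12 × 8 = 96, not 97  false
[9] 11 = 2×5 + 1, so 2 does not divide 11  false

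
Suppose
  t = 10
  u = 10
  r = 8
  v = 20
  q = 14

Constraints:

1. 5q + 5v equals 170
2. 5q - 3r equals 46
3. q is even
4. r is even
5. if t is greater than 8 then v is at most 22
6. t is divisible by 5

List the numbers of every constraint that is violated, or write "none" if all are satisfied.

1. 5q + 5v = 5(14) + 5(20) = 170 — OK.
2. 5q - 3r = 5(14) - 3(8) = 46 — OK.
3. q = 14 is even — OK.
4. r = 8 is even — OK.
5. t = 10 > 8, so we need v ≤ 22; v = 20 ≤ 22 — OK.
6. 10 / 5 = 2, so 5 divides 10 — OK.

None — every constraint holds.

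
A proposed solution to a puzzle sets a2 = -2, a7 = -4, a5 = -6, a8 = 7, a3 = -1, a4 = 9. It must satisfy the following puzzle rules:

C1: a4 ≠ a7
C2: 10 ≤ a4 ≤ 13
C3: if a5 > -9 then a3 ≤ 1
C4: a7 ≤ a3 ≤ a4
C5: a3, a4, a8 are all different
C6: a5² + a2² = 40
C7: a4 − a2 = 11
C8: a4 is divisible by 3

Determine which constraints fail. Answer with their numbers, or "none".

No — constraint 2 is not satisfied.

C1: a4 = 9, a7 = -4; distinct  ✓
C2: a4 = 9 is outside [10, 13]  ✗
C3: a5 = -6 > -9, so we need a3 ≤ 1; a3 = -1 ≤ 1  ✓
C4: values -4 ≤ -1 ≤ 9  ✓
C5: values -1, 9, 7 are pairwise distinct  ✓
C6: a5² + a2² = (-6)² + (-2)² = 36 + 4 = 40  ✓
C7: a4 − a2 = 9 − (-2) = 11  ✓
C8: 9 / 3 = 3, so 3 divides 9  ✓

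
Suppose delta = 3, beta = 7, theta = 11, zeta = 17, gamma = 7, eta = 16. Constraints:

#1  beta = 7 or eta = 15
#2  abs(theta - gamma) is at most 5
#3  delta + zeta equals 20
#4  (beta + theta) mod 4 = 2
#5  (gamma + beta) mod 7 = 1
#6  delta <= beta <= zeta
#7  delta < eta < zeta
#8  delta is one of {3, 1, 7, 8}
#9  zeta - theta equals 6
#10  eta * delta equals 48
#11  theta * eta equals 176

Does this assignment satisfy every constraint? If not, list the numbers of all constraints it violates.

Constraint 5 does not hold.

#1 beta = 7 = 7 (first disjunct)  ✓
#2 abs(11 - 7) = 4; 4 ≤ 5  ✓
#3 delta + zeta = 3 + 17 = 20  ✓
#4 beta + theta = 18; 18 mod 4 = 2  ✓
#5 gamma + beta = 14; 14 mod 7 = 0, not 1  ✗
#6 values 3 <= 7 <= 17  ✓
#7 values 3 < 16 < 17  ✓
#8 delta = 3 is in {3, 1, 7, 8}  ✓
#9 zeta - theta = 17 - 11 = 6  ✓
#10 eta * delta = 16 * 3 = 48  ✓
#11 theta * eta = 11 * 16 = 176  ✓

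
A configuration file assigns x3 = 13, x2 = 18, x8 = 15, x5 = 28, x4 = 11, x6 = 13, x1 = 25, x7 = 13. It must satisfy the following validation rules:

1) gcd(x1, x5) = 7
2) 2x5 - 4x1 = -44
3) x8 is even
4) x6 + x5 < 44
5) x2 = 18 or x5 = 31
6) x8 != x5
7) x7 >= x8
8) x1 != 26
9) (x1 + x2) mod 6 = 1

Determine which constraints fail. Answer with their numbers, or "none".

No — constraints 1, 3, and 7 are not satisfied.

1) gcd(25, 28) = 1, not 7  no
2) 2x5 - 4x1 = 2(28) - 4(25) = -44  yes
3) x8 = 15 is odd  no
4) x6 + x5 = 13 + 28 = 41; 41 < 44  yes
5) x2 = 18 = 18 (first disjunct)  yes
6) x8 = 15, x5 = 28; distinct  yes
7) x7 = 13, x8 = 15; 13 < 15 (want ≥)  no
8) x1 = 25, and 25 ≠ 26  yes
9) x1 + x2 = 43; 43 mod 6 = 1  yes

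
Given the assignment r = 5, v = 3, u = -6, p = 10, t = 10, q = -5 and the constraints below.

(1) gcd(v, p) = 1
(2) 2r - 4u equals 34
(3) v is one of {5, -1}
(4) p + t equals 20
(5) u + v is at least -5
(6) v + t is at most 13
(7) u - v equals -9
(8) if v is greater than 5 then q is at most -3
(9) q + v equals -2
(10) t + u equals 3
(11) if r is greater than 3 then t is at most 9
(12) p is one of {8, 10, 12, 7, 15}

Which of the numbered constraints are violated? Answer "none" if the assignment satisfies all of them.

(1) gcd(3, 10) = 1  ✓
(2) 2r - 4u = 2(5) - 4(-6) = 34  ✓
(3) v = 3 is not in {5, -1}  ✗
(4) p + t = 10 + 10 = 20  ✓
(5) u + v = -6 + 3 = -3; -3 ≥ -5  ✓
(6) v + t = 3 + 10 = 13; 13 ≤ 13  ✓
(7) u - v = -6 - 3 = -9  ✓
(8) v = 3, not > 5; antecedent false, conditional vacuously true  ✓
(9) q + v = -5 + 3 = -2  ✓
(10) t + u = 10 + (-6) = 4, not 3  ✗
(11) r = 5 > 3, so we need t ≤ 9; but t = 10 > 9  ✗
(12) p = 10 is in {8, 10, 12, 7, 15}  ✓

Violated: 3, 10, 11.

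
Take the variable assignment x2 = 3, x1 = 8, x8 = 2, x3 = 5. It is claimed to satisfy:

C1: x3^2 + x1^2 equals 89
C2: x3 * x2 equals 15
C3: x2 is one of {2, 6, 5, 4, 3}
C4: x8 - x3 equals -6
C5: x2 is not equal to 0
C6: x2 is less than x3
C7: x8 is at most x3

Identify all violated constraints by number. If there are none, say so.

No — constraint 4 is not satisfied.

C1: x3^2 + x1^2 = 5^2 + 8^2 = 25 + 64 = 89 — satisfied.
C2: x3 * x2 = 5 * 3 = 15 — satisfied.
C3: x2 = 3 is in {2, 6, 5, 4, 3} — satisfied.
C4: x8 - x3 = 2 - 5 = -3, not -6 — violated.
C5: x2 = 3, and 3 ≠ 0 — satisfied.
C6: x2 = 3, x3 = 5; 3 < 5 — satisfied.
C7: x8 = 2, x3 = 5; 2 ≤ 5 — satisfied.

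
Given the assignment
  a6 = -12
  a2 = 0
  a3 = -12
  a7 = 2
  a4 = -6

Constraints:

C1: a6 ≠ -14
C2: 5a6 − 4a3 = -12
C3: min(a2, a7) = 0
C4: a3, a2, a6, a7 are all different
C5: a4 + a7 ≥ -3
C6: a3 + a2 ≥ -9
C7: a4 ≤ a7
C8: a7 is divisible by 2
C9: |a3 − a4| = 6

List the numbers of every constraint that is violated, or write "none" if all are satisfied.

C1: a6 = -12, and -12 ≠ -14 — holds.
C2: 5a6 − 4a3 = 5(-12) − 4(-12) = -12 — holds.
C3: min(0, 2) = 0 — holds.
C4: a3 = a6 = -12, not all different — fails.
C5: a4 + a7 = -6 + 2 = -4; -4 < -3, bound -3 not met — fails.
C6: a3 + a2 = -12 + 0 = -12; -12 < -9, bound -9 not met — fails.
C7: a4 = -6, a7 = 2; -6 ≤ 2 — holds.
C8: 2 / 2 = 1, so 2 divides 2 — holds.
C9: |-12 − (-6)| = 6 — holds.

Constraints 4, 5, 6 are violated.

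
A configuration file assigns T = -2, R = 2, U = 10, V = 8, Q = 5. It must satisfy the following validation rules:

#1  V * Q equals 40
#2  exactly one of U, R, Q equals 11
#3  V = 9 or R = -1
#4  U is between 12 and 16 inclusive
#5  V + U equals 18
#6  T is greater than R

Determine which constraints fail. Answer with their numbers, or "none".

#1 V * Q = 8 * 5 = 40  true
#2 U=10, R=2, Q=5; 0 of them equal 11, not exactly one  false
#3 V = 8 ≠ 9 and R = 2 ≠ -1; both disjuncts false  false
#4 U = 10 is outside [12, 16]  false
#5 V + U = 8 + 10 = 18  true
#6 T = -2, R = 2; -2 ≤ 2 (want >)  false

No — constraints 2, 3, 4, and 6 are not satisfied.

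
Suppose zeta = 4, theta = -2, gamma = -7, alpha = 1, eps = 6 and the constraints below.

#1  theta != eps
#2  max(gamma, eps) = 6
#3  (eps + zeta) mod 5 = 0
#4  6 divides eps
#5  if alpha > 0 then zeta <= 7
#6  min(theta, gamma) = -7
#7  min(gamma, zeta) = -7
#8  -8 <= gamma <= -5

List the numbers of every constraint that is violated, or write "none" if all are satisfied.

#1 theta = -2, eps = 6; distinct — satisfied.
#2 max(-7, 6) = 6 — satisfied.
#3 eps + zeta = 10; 10 mod 5 = 0 — satisfied.
#4 6 / 6 = 1, so 6 divides 6 — satisfied.
#5 alpha = 1 > 0, so we need zeta ≤ 7; zeta = 4 ≤ 7 — satisfied.
#6 min(-2, -7) = -7 — satisfied.
#7 min(-7, 4) = -7 — satisfied.
#8 gamma = -7 lies in [-8, -5] — satisfied.

The assignment satisfies every constraint.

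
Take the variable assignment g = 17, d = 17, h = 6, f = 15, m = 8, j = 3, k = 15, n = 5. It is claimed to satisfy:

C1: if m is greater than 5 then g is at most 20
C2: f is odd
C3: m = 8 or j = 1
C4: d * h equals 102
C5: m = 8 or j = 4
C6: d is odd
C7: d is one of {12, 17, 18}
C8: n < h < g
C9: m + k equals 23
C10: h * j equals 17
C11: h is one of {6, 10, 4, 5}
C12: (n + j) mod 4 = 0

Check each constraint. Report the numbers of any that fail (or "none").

C1: m = 8 > 5, so we need g ≤ 20; g = 17 ≤ 20 — satisfied.
C2: f = 15 is odd — satisfied.
C3: m = 8 = 8 (first disjunct) — satisfied.
C4: d * h = 17 * 6 = 102 — satisfied.
C5: m = 8 = 8 (first disjunct) — satisfied.
C6: d = 17 is odd — satisfied.
C7: d = 17 is in {12, 17, 18} — satisfied.
C8: values 5 < 6 < 17 — satisfied.
C9: m + k = 8 + 15 = 23 — satisfied.
C10: h * j = 6 * 3 = 18, not 17 — violated.
C11: h = 6 is in {6, 10, 4, 5} — satisfied.
C12: n + j = 8; 8 mod 4 = 0 — satisfied.

The assignment fails constraint 10.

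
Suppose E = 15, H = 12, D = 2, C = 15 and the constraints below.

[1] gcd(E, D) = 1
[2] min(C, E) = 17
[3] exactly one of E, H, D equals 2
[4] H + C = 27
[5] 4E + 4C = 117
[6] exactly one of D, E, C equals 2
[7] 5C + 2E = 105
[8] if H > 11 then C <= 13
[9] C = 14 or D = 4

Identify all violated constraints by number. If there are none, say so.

[1] gcd(15, 2) = 1 — holds.
[2] min(15, 15) = 15, not 17 — does not hold.
[3] E=15, H=12, D=2; 1 of them equals 2 — holds.
[4] H + C = 12 + 15 = 27 — holds.
[5] 4E + 4C = 4(15) + 4(15) = 120, not 117 — does not hold.
[6] D=2, E=15, C=15; 1 of them equals 2 — holds.
[7] 5C + 2E = 5(15) + 2(15) = 105 — holds.
[8] H = 12 > 11, so we need C ≤ 13; but C = 15 > 13 — does not hold.
[9] C = 15 ≠ 14 and D = 2 ≠ 4; both disjuncts false — does not hold.

No — constraints 2, 5, 8, and 9 are not satisfied.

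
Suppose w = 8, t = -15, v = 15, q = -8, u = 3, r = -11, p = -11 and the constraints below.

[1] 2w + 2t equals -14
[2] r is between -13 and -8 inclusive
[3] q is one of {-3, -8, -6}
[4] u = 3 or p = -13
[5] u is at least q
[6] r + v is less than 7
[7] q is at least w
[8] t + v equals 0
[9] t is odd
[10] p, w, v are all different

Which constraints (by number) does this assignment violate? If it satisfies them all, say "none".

The assignment fails constraint 7.

[1] 2w + 2t = 2(8) + 2(-15) = -14 — holds.
[2] r = -11 lies in [-13, -8] — holds.
[3] q = -8 is in {-3, -8, -6} — holds.
[4] u = 3 = 3 (first disjunct) — holds.
[5] u = 3, q = -8; 3 ≥ -8 — holds.
[6] r + v = -11 + 15 = 4; 4 < 7 — holds.
[7] q = -8, w = 8; -8 < 8 (want ≥) — fails.
[8] t + v = -15 + 15 = 0 — holds.
[9] t = -15 is odd — holds.
[10] values -11, 8, 15 are pairwise distinct — holds.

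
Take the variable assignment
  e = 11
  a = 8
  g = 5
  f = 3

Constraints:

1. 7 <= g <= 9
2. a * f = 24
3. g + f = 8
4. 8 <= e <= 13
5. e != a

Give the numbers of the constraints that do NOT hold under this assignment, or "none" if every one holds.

1. g = 5 is outside [7, 9] — violated.
2. a * f = 8 * 3 = 24 — satisfied.
3. g + f = 5 + 3 = 8 — satisfied.
4. e = 11 lies in [8, 13] — satisfied.
5. e = 11, a = 8; distinct — satisfied.

Constraint 1 does not hold.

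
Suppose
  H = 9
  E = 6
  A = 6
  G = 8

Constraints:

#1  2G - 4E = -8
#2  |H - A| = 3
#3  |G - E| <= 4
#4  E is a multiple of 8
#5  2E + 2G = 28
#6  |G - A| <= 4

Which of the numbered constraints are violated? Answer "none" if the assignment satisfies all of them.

Constraint 4 does not hold.

#1 2G - 4E = 2(8) - 4(6) = -8  yes
#2 |9 - 6| = 3  yes
#3 |8 - 6| = 2; 2 ≤ 4  yes
#4 6 = 8*0 + 6, so 8 does not divide 6  no
#5 2E + 2G = 2(6) + 2(8) = 28  yes
#6 |8 - 6| = 2; 2 ≤ 4  yes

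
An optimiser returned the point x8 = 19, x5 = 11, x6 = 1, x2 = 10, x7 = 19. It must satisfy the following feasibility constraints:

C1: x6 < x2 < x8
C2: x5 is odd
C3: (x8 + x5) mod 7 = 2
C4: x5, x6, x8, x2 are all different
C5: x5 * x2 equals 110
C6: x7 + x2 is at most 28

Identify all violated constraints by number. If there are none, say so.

C1: values 1 < 10 < 19 — holds.
C2: x5 = 11 is odd — holds.
C3: x8 + x5 = 30; 30 mod 7 = 2 — holds.
C4: values 11, 1, 19, 10 are pairwise distinct — holds.
C5: x5 * x2 = 11 * 10 = 110 — holds.
C6: x7 + x2 = 19 + 10 = 29; 29 > 28, bound 28 not met — does not hold.

The assignment fails constraint 6.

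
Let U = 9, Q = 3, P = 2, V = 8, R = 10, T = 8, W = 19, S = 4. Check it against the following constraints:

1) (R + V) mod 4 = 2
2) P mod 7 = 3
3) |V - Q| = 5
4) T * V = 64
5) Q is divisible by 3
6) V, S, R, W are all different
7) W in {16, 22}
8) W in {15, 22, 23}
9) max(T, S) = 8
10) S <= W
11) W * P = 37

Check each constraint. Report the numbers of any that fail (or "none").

The assignment fails constraints 2, 7, 8, and 11.

1) R + V = 18; 18 mod 4 = 2 — holds.
2) 2 mod 7 = 2, not 3 — fails.
3) |8 - 3| = 5 — holds.
4) T * V = 8 * 8 = 64 — holds.
5) 3 / 3 = 1, so 3 divides 3 — holds.
6) values 8, 4, 10, 19 are pairwise distinct — holds.
7) W = 19 is not in {16, 22} — fails.
8) W = 19 is not in {15, 22, 23} — fails.
9) max(8, 4) = 8 — holds.
10) S = 4, W = 19; 4 ≤ 19 — holds.
11) W * P = 19 * 2 = 38, not 37 — fails.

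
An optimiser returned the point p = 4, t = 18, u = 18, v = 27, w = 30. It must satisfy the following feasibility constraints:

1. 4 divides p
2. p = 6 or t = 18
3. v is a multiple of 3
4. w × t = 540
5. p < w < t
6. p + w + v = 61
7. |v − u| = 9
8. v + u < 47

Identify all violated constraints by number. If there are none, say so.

Constraint 5 is violated.

1. 4 / 4 = 1, so 4 divides 4  yes
2. p = 4 ≠ 6, but t = 18 = 18 (second disjunct)  yes
3. 27 / 3 = 9, so 3 divides 27  yes
4. w × t = 30 × 18 = 540  yes
5. values 4, 30, 18; w = 30 is not < t = 18  no
6. p + w + v = 4 + 30 + 27 = 61  yes
7. |27 − 18| = 9  yes
8. v + u = 27 + 18 = 45; 45 < 47  yes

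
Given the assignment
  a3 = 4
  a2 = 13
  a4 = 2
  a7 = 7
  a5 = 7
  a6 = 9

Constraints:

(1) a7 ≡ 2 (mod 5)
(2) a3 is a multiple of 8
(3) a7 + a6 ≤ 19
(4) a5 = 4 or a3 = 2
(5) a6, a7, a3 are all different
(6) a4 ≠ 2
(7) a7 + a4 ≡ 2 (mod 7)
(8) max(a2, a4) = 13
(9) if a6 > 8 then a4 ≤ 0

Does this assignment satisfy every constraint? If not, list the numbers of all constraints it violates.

(1) 7 mod 5 = 2  ✔
(2) 4 = 8×0 + 4, so 8 does not divide 4  ✘
(3) a7 + a6 = 7 + 9 = 16; 16 ≤ 19  ✔
(4) a5 = 7 ≠ 4 and a3 = 4 ≠ 2; both disjuncts false  ✘
(5) values 9, 7, 4 are pairwise distinct  ✔
(6) a4 = 2, but 2 is required to differ  ✘
(7) a7 + a4 = 9; 9 mod 7 = 2  ✔
(8) max(13, 2) = 13  ✔
(9) a6 = 9 > 8, so we need a4 ≤ 0; but a4 = 2 > 0  ✘

Violated: 2, 4, 6, and 9.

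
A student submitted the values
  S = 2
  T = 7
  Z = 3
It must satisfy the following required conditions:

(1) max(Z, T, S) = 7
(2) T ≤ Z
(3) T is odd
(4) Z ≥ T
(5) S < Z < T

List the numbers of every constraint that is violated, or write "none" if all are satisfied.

Constraints 2, 4 are violated.

(1) max(3, 7, 2) = 7  ✔
(2) T = 7, Z = 3; 7 > 3 (want ≤)  ✘
(3) T = 7 is odd  ✔
(4) Z = 3, T = 7; 3 < 7 (want ≥)  ✘
(5) values 2 < 3 < 7  ✔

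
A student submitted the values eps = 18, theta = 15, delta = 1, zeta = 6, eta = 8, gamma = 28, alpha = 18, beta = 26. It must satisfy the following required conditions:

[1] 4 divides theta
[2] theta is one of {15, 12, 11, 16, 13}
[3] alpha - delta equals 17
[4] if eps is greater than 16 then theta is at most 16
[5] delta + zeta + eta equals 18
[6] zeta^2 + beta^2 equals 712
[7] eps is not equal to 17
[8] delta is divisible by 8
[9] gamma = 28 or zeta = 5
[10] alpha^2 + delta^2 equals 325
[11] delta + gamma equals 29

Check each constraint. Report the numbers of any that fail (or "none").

Violated: 1, 5, and 8.

[1] 15 = 4*3 + 3, so 4 does not divide 15 — does not hold.
[2] theta = 15 is in {15, 12, 11, 16, 13} — holds.
[3] alpha - delta = 18 - 1 = 17 — holds.
[4] eps = 18 > 16, so we need theta ≤ 16; theta = 15 ≤ 16 — holds.
[5] delta + zeta + eta = 1 + 6 + 8 = 15, not 18 — does not hold.
[6] zeta^2 + beta^2 = 6^2 + 26^2 = 36 + 676 = 712 — holds.
[7] eps = 18, and 18 ≠ 17 — holds.
[8] 1 = 8*0 + 1, so 8 does not divide 1 — does not hold.
[9] gamma = 28 = 28 (first disjunct) — holds.
[10] alpha^2 + delta^2 = 18^2 + 1^2 = 324 + 1 = 325 — holds.
[11] delta + gamma = 1 + 28 = 29 — holds.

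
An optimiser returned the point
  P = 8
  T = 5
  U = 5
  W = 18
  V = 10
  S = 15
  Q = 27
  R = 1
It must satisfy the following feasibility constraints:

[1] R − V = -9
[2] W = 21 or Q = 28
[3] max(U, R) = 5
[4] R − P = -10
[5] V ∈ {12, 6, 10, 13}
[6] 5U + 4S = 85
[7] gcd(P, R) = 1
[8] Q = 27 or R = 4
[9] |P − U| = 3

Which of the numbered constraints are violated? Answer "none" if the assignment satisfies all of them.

[1] R − V = 1 − 10 = -9 — holds.
[2] W = 18 ≠ 21 and Q = 27 ≠ 28; both disjuncts false — fails.
[3] max(5, 1) = 5 — holds.
[4] R − P = 1 − 8 = -7, not -10 — fails.
[5] V = 10 is in {12, 6, 10, 13} — holds.
[6] 5U + 4S = 5(5) + 4(15) = 85 — holds.
[7] gcd(8, 1) = 1 — holds.
[8] Q = 27 = 27 (first disjunct) — holds.
[9] |8 − 5| = 3 — holds.

No — constraints 2 and 4 are not satisfied.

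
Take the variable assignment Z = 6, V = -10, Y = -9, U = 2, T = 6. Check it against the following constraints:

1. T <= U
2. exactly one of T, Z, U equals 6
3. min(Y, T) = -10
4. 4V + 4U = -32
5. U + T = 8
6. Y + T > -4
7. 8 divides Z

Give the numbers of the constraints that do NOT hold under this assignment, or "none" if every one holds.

1. T = 6, U = 2; 6 > 2 (want ≤) — does not hold.
2. T=6, Z=6, U=2; 2 of them equal 6, not exactly one — does not hold.
3. min(-9, 6) = -9, not -10 — does not hold.
4. 4V + 4U = 4(-10) + 4(2) = -32 — holds.
5. U + T = 2 + 6 = 8 — holds.
6. Y + T = -9 + 6 = -3; -3 > -4 — holds.
7. 6 = 8*0 + 6, so 8 does not divide 6 — does not hold.

Constraints 1, 2, 3, 7 are violated.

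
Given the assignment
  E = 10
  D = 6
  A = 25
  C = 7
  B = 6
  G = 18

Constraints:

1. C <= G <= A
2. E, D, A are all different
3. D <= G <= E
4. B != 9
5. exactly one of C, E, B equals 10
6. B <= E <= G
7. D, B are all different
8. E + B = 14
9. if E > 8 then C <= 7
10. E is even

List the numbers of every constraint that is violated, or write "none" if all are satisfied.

Violated: 3, 7, 8.

1. values 7 <= 18 <= 25 — holds.
2. values 10, 6, 25 are pairwise distinct — holds.
3. values 6, 18, 10; G = 18 is not <= E = 10 — fails.
4. B = 6, and 6 ≠ 9 — holds.
5. C=7, E=10, B=6; 1 of them equals 10 — holds.
6. values 6 <= 10 <= 18 — holds.
7. D = B = 6, not all different — fails.
8. E + B = 10 + 6 = 16, not 14 — fails.
9. E = 10 > 8, so we need C ≤ 7; C = 7 ≤ 7 — holds.
10. E = 10 is even — holds.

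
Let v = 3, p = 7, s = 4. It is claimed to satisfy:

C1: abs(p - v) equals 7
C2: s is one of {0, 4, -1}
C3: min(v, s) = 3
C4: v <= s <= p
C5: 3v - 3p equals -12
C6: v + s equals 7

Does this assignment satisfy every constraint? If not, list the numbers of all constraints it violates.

C1: abs(7 - 3) = 4, not 7 — violated.
C2: s = 4 is in {0, 4, -1} — OK.
C3: min(3, 4) = 3 — OK.
C4: values 3 <= 4 <= 7 — OK.
C5: 3v - 3p = 3(3) - 3(7) = -12 — OK.
C6: v + s = 3 + 4 = 7 — OK.

Constraint 1 does not hold.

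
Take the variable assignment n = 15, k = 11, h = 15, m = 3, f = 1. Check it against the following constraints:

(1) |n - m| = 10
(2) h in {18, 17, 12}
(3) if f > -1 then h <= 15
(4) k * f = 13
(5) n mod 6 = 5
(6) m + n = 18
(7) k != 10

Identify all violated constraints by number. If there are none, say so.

(1) |15 - 3| = 12, not 10  fails
(2) h = 15 is not in {18, 17, 12}  fails
(3) f = 1 > -1, so we need h ≤ 15; h = 15 ≤ 15  holds
(4) k * f = 11 * 1 = 11, not 13  fails
(5) 15 mod 6 = 3, not 5  fails
(6) m + n = 3 + 15 = 18  holds
(7) k = 11, and 11 ≠ 10  holds

No — constraints 1, 2, 4, and 5 are not satisfied.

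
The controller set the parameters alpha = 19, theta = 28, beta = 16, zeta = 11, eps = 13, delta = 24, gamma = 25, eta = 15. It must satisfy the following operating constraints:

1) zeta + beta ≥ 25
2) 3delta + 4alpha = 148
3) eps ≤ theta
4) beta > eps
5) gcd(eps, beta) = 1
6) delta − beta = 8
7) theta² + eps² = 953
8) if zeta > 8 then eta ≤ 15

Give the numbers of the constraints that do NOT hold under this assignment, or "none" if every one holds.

None — every constraint holds.

1) zeta + beta = 11 + 16 = 27; 27 ≥ 25 — satisfied.
2) 3delta + 4alpha = 3(24) + 4(19) = 148 — satisfied.
3) eps = 13, theta = 28; 13 ≤ 28 — satisfied.
4) beta = 16, eps = 13; 16 > 13 — satisfied.
5) gcd(13, 16) = 1 — satisfied.
6) delta − beta = 24 − 16 = 8 — satisfied.
7) theta² + eps² = 28² + 13² = 784 + 169 = 953 — satisfied.
8) zeta = 11 > 8, so we need eta ≤ 15; eta = 15 ≤ 15 — satisfied.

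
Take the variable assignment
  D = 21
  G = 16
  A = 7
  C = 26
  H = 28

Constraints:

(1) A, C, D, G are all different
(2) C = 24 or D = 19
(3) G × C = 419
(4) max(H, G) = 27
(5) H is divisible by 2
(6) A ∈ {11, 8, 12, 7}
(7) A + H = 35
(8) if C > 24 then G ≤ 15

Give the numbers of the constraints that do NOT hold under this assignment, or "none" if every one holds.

(1) values 7, 26, 21, 16 are pairwise distinct — holds.
(2) C = 26 ≠ 24 and D = 21 ≠ 19; both disjuncts false — does not hold.
(3) G × C = 16 × 26 = 416, not 419 — does not hold.
(4) max(28, 16) = 28, not 27 — does not hold.
(5) 28 / 2 = 14, so 2 divides 28 — holds.
(6) A = 7 is in {11, 8, 12, 7} — holds.
(7) A + H = 7 + 28 = 35 — holds.
(8) C = 26 > 24, so we need G ≤ 15; but G = 16 > 15 — does not hold.

The assignment fails constraints 2, 3, 4, and 8.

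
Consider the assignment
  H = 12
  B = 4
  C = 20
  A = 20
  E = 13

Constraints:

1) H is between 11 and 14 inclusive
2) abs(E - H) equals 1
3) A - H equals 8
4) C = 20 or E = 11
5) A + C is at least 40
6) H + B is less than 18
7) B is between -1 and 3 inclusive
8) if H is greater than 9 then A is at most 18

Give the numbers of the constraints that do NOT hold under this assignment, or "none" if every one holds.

1) H = 12 lies in [11, 14] — satisfied.
2) abs(13 - 12) = 1 — satisfied.
3) A - H = 20 - 12 = 8 — satisfied.
4) C = 20 = 20 (first disjunct) — satisfied.
5) A + C = 20 + 20 = 40; 40 ≥ 40 — satisfied.
6) H + B = 12 + 4 = 16; 16 < 18 — satisfied.
7) B = 4 is outside [-1, 3] — violated.
8) H = 12 > 9, so we need A ≤ 18; but A = 20 > 18 — violated.

The assignment fails constraints 7, 8.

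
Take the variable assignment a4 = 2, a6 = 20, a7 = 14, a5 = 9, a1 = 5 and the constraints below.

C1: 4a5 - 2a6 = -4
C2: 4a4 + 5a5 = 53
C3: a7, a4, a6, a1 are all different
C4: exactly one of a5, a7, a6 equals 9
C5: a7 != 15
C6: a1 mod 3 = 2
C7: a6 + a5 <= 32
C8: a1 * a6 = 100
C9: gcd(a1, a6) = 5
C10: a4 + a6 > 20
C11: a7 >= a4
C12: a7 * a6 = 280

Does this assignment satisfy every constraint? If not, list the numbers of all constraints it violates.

C1: 4a5 - 2a6 = 4(9) - 2(20) = -4 — holds.
C2: 4a4 + 5a5 = 4(2) + 5(9) = 53 — holds.
C3: values 14, 2, 20, 5 are pairwise distinct — holds.
C4: a5=9, a7=14, a6=20; 1 of them equals 9 — holds.
C5: a7 = 14, and 14 ≠ 15 — holds.
C6: 5 mod 3 = 2 — holds.
C7: a6 + a5 = 20 + 9 = 29; 29 ≤ 32 — holds.
C8: a1 * a6 = 5 * 20 = 100 — holds.
C9: gcd(5, 20) = 5 — holds.
C10: a4 + a6 = 2 + 20 = 22; 22 > 20 — holds.
C11: a7 = 14, a4 = 2; 14 ≥ 2 — holds.
C12: a7 * a6 = 14 * 20 = 280 — holds.

No violations.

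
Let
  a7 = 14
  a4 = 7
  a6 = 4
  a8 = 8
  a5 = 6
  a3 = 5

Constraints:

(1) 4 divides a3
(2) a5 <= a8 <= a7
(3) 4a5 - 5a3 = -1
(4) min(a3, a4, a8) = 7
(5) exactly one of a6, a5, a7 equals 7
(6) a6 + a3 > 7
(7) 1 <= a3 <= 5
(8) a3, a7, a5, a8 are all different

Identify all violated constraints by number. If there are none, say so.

No — constraints 1, 4, and 5 are not satisfied.

(1) 5 = 4*1 + 1, so 4 does not divide 5 — fails.
(2) values 6 <= 8 <= 14 — holds.
(3) 4a5 - 5a3 = 4(6) - 5(5) = -1 — holds.
(4) min(5, 7, 8) = 5, not 7 — fails.
(5) a6=4, a5=6, a7=14; 0 of them equal 7, not exactly one — fails.
(6) a6 + a3 = 4 + 5 = 9; 9 > 7 — holds.
(7) a3 = 5 lies in [1, 5] — holds.
(8) values 5, 14, 6, 8 are pairwise distinct — holds.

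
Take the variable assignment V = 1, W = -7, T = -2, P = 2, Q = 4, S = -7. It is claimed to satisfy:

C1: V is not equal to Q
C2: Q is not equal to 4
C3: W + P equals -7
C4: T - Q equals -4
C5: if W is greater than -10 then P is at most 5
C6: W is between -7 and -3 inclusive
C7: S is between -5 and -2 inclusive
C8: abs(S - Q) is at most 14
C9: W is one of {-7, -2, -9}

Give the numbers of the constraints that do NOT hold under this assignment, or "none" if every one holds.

C1: V = 1, Q = 4; distinct  ✓
C2: Q = 4, but 4 is required to differ  ✗
C3: W + P = -7 + 2 = -5, not -7  ✗
C4: T - Q = -2 - 4 = -6, not -4  ✗
C5: W = -7 > -10, so we need P ≤ 5; P = 2 ≤ 5  ✓
C6: W = -7 lies in [-7, -3]  ✓
C7: S = -7 is outside [-5, -2]  ✗
C8: abs(-7 - 4) = 11; 11 ≤ 14  ✓
C9: W = -7 is in {-7, -2, -9}  ✓

Constraints 2, 3, 4, and 7 do not hold.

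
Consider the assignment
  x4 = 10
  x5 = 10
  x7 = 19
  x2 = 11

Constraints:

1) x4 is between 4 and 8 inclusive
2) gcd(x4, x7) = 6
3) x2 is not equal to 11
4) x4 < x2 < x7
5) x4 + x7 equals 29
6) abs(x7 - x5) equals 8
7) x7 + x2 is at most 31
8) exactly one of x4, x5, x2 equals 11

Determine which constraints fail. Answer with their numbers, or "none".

1) x4 = 10 is outside [4, 8] — does not hold.
2) gcd(10, 19) = 1, not 6 — does not hold.
3) x2 = 11, but 11 is required to differ — does not hold.
4) values 10 < 11 < 19 — holds.
5) x4 + x7 = 10 + 19 = 29 — holds.
6) abs(19 - 10) = 9, not 8 — does not hold.
7) x7 + x2 = 19 + 11 = 30; 30 ≤ 31 — holds.
8) x4=10, x5=10, x2=11; 1 of them equals 11 — holds.

No — constraints 1, 2, 3, 6 are not satisfied.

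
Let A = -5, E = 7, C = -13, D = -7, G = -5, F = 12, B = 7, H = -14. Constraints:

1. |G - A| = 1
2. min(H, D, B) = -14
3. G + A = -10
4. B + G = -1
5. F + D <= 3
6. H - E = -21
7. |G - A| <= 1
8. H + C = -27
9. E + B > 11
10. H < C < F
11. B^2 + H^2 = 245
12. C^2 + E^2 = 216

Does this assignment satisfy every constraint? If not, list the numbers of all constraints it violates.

Constraints 1, 4, 5, and 12 do not hold.

1. |-5 - (-5)| = 0, not 1  FAIL
2. min(-14, -7, 7) = -14  OK
3. G + A = -5 + (-5) = -10  OK
4. B + G = 7 + (-5) = 2, not -1  FAIL
5. F + D = 12 + (-7) = 5; 5 > 3, bound 3 not met  FAIL
6. H - E = -14 - 7 = -21  OK
7. |-5 - (-5)| = 0; 0 ≤ 1  OK
8. H + C = -14 + (-13) = -27  OK
9. E + B = 7 + 7 = 14; 14 > 11  OK
10. values -14 < -13 < 12  OK
11. B^2 + H^2 = 7^2 + (-14)^2 = 49 + 196 = 245  OK
12. C^2 + E^2 = (-13)^2 + 7^2 = 169 + 49 = 218, not 216  FAIL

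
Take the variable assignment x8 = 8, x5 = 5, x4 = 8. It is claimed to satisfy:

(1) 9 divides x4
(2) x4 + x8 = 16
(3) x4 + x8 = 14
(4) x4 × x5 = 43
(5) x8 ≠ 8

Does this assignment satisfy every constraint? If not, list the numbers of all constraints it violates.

(1) 8 = 9×0 + 8, so 9 does not divide 8 — does not hold.
(2) x4 + x8 = 8 + 8 = 16 — holds.
(3) x4 + x8 = 8 + 8 = 16, not 14 — does not hold.
(4) x4 × x5 = 8 × 5 = 40, not 43 — does not hold.
(5) x8 = 8, but 8 is required to differ — does not hold.

The assignment fails constraints 1, 3, 4, and 5.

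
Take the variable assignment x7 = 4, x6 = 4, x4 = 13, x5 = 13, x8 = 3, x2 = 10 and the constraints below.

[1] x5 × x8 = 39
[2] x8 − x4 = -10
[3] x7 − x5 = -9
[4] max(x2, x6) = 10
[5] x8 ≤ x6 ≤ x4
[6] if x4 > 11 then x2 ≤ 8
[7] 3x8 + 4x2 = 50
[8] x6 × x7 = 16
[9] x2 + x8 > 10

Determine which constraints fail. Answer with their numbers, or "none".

No — constraints 6 and 7 are not satisfied.

[1] x5 × x8 = 13 × 3 = 39  yes
[2] x8 − x4 = 3 − 13 = -10  yes
[3] x7 − x5 = 4 − 13 = -9  yes
[4] max(10, 4) = 10  yes
[5] values 3 ≤ 4 ≤ 13  yes
[6] x4 = 13 > 11, so we need x2 ≤ 8; but x2 = 10 > 8  no
[7] 3x8 + 4x2 = 3(3) + 4(10) = 49, not 50  no
[8] x6 × x7 = 4 × 4 = 16  yes
[9] x2 + x8 = 10 + 3 = 13; 13 > 10  yes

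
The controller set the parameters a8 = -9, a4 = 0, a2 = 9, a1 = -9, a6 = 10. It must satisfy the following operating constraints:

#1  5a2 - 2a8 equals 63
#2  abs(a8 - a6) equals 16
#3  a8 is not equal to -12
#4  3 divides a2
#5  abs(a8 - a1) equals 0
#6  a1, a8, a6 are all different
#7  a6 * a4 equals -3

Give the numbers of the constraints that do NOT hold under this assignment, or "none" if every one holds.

Constraints 2, 6, 7 are violated.

#1 5a2 - 2a8 = 5(9) - 2(-9) = 63 — holds.
#2 abs(-9 - 10) = 19, not 16 — does not hold.
#3 a8 = -9, and -9 ≠ -12 — holds.
#4 9 / 3 = 3, so 3 divides 9 — holds.
#5 abs(-9 - (-9)) = 0 — holds.
#6 a1 = a8 = -9, not all different — does not hold.
#7 a6 * a4 = 10 * 0 = 0, not -3 — does not hold.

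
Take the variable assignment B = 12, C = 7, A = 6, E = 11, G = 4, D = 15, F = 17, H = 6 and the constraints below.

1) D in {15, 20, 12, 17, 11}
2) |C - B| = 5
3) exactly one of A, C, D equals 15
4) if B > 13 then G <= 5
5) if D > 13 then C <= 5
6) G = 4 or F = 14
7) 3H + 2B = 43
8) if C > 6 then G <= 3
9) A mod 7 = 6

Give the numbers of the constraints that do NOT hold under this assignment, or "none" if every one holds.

1) D = 15 is in {15, 20, 12, 17, 11}  yes
2) |7 - 12| = 5  yes
3) A=6, C=7, D=15; 1 of them equals 15  yes
4) B = 12, not > 13; antecedent false, conditional vacuously true  yes
5) D = 15 > 13, so we need C ≤ 5; but C = 7 > 5  no
6) G = 4 = 4 (first disjunct)  yes
7) 3H + 2B = 3(6) + 2(12) = 42, not 43  no
8) C = 7 > 6, so we need G ≤ 3; but G = 4 > 3  no
9) 6 mod 7 = 6  yes

Constraints 5, 7, and 8 do not hold.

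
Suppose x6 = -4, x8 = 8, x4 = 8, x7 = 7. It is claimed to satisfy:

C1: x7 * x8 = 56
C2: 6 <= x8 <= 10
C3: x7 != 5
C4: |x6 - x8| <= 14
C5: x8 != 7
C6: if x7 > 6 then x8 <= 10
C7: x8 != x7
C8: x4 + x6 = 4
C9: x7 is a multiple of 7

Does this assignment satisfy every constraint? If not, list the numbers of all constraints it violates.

The assignment satisfies every constraint.

C1: x7 * x8 = 7 * 8 = 56  OK
C2: x8 = 8 lies in [6, 10]  OK
C3: x7 = 7, and 7 ≠ 5  OK
C4: |-4 - 8| = 12; 12 ≤ 14  OK
C5: x8 = 8, and 8 ≠ 7  OK
C6: x7 = 7 > 6, so we need x8 ≤ 10; x8 = 8 ≤ 10  OK
C7: x8 = 8, x7 = 7; distinct  OK
C8: x4 + x6 = 8 + (-4) = 4  OK
C9: 7 / 7 = 1, so 7 divides 7  OK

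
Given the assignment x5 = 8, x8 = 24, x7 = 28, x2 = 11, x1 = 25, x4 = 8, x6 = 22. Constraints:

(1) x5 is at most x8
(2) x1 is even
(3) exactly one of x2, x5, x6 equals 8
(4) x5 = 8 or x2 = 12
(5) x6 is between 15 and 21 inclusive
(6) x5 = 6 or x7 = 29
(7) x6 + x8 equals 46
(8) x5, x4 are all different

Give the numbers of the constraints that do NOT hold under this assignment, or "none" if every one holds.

The assignment fails constraints 2, 5, 6, 8.

(1) x5 = 8, x8 = 24; 8 ≤ 24 — holds.
(2) x1 = 25 is odd — does not hold.
(3) x2=11, x5=8, x6=22; 1 of them equals 8 — holds.
(4) x5 = 8 = 8 (first disjunct) — holds.
(5) x6 = 22 is outside [15, 21] — does not hold.
(6) x5 = 8 ≠ 6 and x7 = 28 ≠ 29; both disjuncts false — does not hold.
(7) x6 + x8 = 22 + 24 = 46 — holds.
(8) x5 = x4 = 8, not all different — does not hold.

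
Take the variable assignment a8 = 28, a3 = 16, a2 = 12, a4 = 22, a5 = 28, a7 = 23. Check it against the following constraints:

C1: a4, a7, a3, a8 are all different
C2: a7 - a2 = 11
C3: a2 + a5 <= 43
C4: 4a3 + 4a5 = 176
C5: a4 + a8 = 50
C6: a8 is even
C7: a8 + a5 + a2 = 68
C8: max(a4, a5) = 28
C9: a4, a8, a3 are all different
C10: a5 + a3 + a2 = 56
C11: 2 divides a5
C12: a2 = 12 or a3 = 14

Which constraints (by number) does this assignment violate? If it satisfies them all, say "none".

All constraints are satisfied.

C1: values 22, 23, 16, 28 are pairwise distinct  OK
C2: a7 - a2 = 23 - 12 = 11  OK
C3: a2 + a5 = 12 + 28 = 40; 40 ≤ 43  OK
C4: 4a3 + 4a5 = 4(16) + 4(28) = 176  OK
C5: a4 + a8 = 22 + 28 = 50  OK
C6: a8 = 28 is even  OK
C7: a8 + a5 + a2 = 28 + 28 + 12 = 68  OK
C8: max(22, 28) = 28  OK
C9: values 22, 28, 16 are pairwise distinct  OK
C10: a5 + a3 + a2 = 28 + 16 + 12 = 56  OK
C11: 28 / 2 = 14, so 2 divides 28  OK
C12: a2 = 12 = 12 (first disjunct)  OK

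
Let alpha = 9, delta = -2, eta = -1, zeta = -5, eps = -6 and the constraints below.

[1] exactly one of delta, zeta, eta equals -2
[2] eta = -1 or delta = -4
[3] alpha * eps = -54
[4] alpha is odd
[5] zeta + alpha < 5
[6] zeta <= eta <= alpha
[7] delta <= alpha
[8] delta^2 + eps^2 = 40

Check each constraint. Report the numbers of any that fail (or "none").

The assignment satisfies every constraint.

[1] delta=-2, zeta=-5, eta=-1; 1 of them equals -2 — satisfied.
[2] eta = -1 = -1 (first disjunct) — satisfied.
[3] alpha * eps = 9 * (-6) = -54 — satisfied.
[4] alpha = 9 is odd — satisfied.
[5] zeta + alpha = -5 + 9 = 4; 4 < 5 — satisfied.
[6] values -5 <= -1 <= 9 — satisfied.
[7] delta = -2, alpha = 9; -2 ≤ 9 — satisfied.
[8] delta^2 + eps^2 = (-2)^2 + (-6)^2 = 4 + 36 = 40 — satisfied.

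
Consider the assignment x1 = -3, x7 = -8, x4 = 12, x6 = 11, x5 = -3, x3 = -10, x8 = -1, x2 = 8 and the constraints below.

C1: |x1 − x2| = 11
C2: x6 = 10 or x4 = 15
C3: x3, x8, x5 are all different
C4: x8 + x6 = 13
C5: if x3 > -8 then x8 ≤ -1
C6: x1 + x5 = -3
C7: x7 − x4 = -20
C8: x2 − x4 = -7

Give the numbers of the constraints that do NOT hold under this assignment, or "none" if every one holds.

Violated: 2, 4, 6, 8.

C1: |-3 − 8| = 11  true
C2: x6 = 11 ≠ 10 and x4 = 12 ≠ 15; both disjuncts false  false
C3: values -10, -1, -3 are pairwise distinct  true
C4: x8 + x6 = -1 + 11 = 10, not 13  false
C5: x3 = -10, not > -8; antecedent false, conditional vacuously true  true
C6: x1 + x5 = -3 + (-3) = -6, not -3  false
C7: x7 − x4 = -8 − 12 = -20  true
C8: x2 − x4 = 8 − 12 = -4, not -7  false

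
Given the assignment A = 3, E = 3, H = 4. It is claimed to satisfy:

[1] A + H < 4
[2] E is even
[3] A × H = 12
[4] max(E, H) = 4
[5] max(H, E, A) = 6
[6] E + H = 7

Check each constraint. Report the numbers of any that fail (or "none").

Violated: 1, 2, 5.

[1] A + H = 3 + 4 = 7; 7 ≥ 4, bound 4 not met — does not hold.
[2] E = 3 is odd — does not hold.
[3] A × H = 3 × 4 = 12 — holds.
[4] max(3, 4) = 4 — holds.
[5] max(4, 3, 3) = 4, not 6 — does not hold.
[6] E + H = 3 + 4 = 7 — holds.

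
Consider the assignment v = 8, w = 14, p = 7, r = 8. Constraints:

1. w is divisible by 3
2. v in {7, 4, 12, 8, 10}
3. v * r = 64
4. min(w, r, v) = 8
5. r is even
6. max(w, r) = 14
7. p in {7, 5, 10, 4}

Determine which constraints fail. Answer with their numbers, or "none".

1. 14 = 3*4 + 2, so 3 does not divide 14  FAIL
2. v = 8 is in {7, 4, 12, 8, 10}  OK
3. v * r = 8 * 8 = 64  OK
4. min(14, 8, 8) = 8  OK
5. r = 8 is even  OK
6. max(14, 8) = 14  OK
7. p = 7 is in {7, 5, 10, 4}  OK

Violated: 1.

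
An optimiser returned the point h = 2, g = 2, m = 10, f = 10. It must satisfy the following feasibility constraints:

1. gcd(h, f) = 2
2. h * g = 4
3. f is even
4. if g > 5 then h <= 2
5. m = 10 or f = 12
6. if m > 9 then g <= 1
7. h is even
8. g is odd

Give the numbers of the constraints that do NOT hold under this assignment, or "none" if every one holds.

No — constraints 6, 8 are not satisfied.

1. gcd(2, 10) = 2  holds
2. h * g = 2 * 2 = 4  holds
3. f = 10 is even  holds
4. g = 2, not > 5; antecedent false, conditional vacuously true  holds
5. m = 10 = 10 (first disjunct)  holds
6. m = 10 > 9, so we need g ≤ 1; but g = 2 > 1  fails
7. h = 2 is even  holds
8. g = 2 is even  fails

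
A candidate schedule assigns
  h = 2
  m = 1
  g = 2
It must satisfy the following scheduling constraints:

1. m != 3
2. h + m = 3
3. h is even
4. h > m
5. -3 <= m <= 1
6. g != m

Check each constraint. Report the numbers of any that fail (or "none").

All constraints are satisfied.

1. m = 1, and 1 ≠ 3 — satisfied.
2. h + m = 2 + 1 = 3 — satisfied.
3. h = 2 is even — satisfied.
4. h = 2, m = 1; 2 > 1 — satisfied.
5. m = 1 lies in [-3, 1] — satisfied.
6. g = 2, m = 1; distinct — satisfied.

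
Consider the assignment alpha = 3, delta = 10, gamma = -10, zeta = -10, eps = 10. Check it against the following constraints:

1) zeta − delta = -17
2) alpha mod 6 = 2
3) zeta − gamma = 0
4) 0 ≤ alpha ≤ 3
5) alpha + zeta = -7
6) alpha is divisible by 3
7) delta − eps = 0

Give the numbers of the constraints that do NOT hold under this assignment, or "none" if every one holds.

1) zeta − delta = -10 − 10 = -20, not -17  false
2) 3 mod 6 = 3, not 2  false
3) zeta − gamma = -10 − (-10) = 0  true
4) alpha = 3 lies in [0, 3]  true
5) alpha + zeta = 3 + (-10) = -7  true
6) 3 / 3 = 1, so 3 divides 3  true
7) delta − eps = 10 − 10 = 0  true

The assignment fails constraints 1 and 2.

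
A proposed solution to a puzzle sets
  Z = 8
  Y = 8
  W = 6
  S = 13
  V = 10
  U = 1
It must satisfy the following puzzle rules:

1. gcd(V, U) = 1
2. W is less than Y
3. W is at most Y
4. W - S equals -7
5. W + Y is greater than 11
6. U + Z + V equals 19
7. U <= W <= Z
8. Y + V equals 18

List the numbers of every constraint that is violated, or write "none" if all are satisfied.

1. gcd(10, 1) = 1 — satisfied.
2. W = 6, Y = 8; 6 < 8 — satisfied.
3. W = 6, Y = 8; 6 ≤ 8 — satisfied.
4. W - S = 6 - 13 = -7 — satisfied.
5. W + Y = 6 + 8 = 14; 14 > 11 — satisfied.
6. U + Z + V = 1 + 8 + 10 = 19 — satisfied.
7. values 1 <= 6 <= 8 — satisfied.
8. Y + V = 8 + 10 = 18 — satisfied.

Yes — all constraints hold.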